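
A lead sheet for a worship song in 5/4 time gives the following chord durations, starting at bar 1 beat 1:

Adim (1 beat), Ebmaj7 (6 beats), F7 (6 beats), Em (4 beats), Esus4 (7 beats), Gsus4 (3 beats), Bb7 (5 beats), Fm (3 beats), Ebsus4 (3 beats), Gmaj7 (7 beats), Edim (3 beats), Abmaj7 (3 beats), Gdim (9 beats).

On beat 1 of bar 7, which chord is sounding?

Bb7

Beat 1 of bar 7 is beat (7−1)×5 + 1 = 31 overall.
Running totals: Adim ends at 1, Ebmaj7 ends at 7, F7 ends at 13, Em ends at 17, Esus4 ends at 24, Gsus4 ends at 27, Bb7 ends at 32.
Beat 31 falls within Bb7.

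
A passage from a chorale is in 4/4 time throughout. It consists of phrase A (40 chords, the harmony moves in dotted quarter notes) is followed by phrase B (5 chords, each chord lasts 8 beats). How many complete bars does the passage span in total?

A: 40 × 1.5 = 60 beats = 15 bars.
B: 5 × 8 = 40 beats = 10 bars.
Total: 15 + 10 = 25 bars.

25 bars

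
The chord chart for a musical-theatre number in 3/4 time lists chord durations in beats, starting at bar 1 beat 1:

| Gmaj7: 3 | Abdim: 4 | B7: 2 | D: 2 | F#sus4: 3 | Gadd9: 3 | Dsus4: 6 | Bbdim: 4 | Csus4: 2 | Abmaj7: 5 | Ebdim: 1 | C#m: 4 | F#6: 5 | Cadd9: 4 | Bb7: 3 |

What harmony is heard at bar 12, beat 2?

Ebdim

Beat 2 of bar 12 is beat (12−1)×3 + 2 = 35 overall.
Running totals: Gmaj7 ends at 3, Abdim ends at 7, B7 ends at 9, D ends at 11, F#sus4 ends at 14, Gadd9 ends at 17, Dsus4 ends at 23, Bbdim ends at 27, Csus4 ends at 29, Abmaj7 ends at 34, Ebdim ends at 35.
Beat 35 falls within Ebdim.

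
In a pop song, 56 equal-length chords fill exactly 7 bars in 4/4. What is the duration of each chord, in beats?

7 bars × 4 beats/bar = 28 beats total.
28 beats ÷ 56 chords = 0.5 beats per chord.
(That is an eighth note.)

0.5 beats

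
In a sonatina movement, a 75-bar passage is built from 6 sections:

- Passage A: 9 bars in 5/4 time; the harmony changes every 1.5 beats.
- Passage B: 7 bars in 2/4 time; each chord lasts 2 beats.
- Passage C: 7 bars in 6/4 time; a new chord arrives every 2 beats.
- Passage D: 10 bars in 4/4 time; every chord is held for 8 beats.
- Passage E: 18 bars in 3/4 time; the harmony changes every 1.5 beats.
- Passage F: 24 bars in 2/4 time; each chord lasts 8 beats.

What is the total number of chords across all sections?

105 chords

A has 45 beats and chords last 1.5 each, so 30 chords.
B has 14 beats and chords last 2 each, so 7 chords.
C has 42 beats and chords last 2 each, so 21 chords.
D has 40 beats and chords last 8 each, so 5 chords.
E has 54 beats and chords last 1.5 each, so 36 chords.
F has 48 beats and chords last 8 each, so 6 chords.
Total: 30 + 7 + 21 + 5 + 36 + 6 = 105.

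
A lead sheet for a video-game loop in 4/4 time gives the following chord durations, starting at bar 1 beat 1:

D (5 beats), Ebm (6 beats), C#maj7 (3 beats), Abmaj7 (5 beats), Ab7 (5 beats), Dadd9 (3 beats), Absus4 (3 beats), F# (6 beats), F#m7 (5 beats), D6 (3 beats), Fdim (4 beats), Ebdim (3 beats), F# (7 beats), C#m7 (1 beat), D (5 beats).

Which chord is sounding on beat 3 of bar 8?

Beat 3 of bar 8 is beat (8−1)×4 + 3 = 31 overall.
Running totals: D ends at 5, Ebm ends at 11, C#maj7 ends at 14, Abmaj7 ends at 19, Ab7 ends at 24, Dadd9 ends at 27, Absus4 ends at 30, F# ends at 36.
Beat 31 falls within F#.

F#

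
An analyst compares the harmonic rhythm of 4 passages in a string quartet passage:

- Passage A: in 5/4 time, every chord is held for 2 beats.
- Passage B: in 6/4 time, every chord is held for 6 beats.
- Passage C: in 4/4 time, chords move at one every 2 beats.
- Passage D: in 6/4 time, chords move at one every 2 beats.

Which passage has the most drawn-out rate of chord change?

Passage B

A: 5 beats/bar ÷ 2 beats/chord = 2.5 chords/bar.
B: 6 beats/bar ÷ 6 beats/chord = 1 chord/bar.
C: 4 beats/bar ÷ 2 beats/chord = 2 chords/bar.
D: 6 beats/bar ÷ 2 beats/chord = 3 chords/bar.
Slowest is B at 1 chords/bar.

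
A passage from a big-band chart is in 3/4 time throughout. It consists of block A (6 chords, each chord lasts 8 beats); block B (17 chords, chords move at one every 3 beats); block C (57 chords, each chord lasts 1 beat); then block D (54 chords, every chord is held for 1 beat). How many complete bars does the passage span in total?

A: 6 × 8 = 48 beats = 16 bars.
B: 17 × 3 = 51 beats = 17 bars.
C: 57 × 1 = 57 beats = 19 bars.
D: 54 × 1 = 54 beats = 18 bars.
Total: 16 + 17 + 19 + 18 = 70 bars.

70 bars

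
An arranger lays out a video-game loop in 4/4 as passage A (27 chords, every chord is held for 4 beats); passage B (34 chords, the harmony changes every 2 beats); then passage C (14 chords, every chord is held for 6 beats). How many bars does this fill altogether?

65 bars

A: 27 × 4 = 108 beats = 27 bars.
B: 34 × 2 = 68 beats = 17 bars.
C: 14 × 6 = 84 beats = 21 bars.
Total: 27 + 17 + 21 = 65 bars.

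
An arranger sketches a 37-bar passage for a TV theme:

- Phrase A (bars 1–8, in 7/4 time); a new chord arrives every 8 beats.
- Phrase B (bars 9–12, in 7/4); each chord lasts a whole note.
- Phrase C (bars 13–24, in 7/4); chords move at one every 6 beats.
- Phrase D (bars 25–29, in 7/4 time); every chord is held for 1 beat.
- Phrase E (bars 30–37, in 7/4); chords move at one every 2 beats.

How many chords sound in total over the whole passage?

A has 56 beats and chords last 8 each, so 7 chords.
B has 28 beats and chords last 4 each, so 7 chords.
C has 84 beats and chords last 6 each, so 14 chords.
D has 35 beats and chords last 1 each, so 35 chords.
E has 56 beats and chords last 2 each, so 28 chords.
Total: 7 + 7 + 14 + 35 + 28 = 91.

91 chords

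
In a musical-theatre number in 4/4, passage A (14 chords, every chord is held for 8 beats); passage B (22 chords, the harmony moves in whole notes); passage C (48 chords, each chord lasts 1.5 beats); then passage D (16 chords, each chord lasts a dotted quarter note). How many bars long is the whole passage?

A: 14 × 8 = 112 beats = 28 bars.
B: 22 × 4 = 88 beats = 22 bars.
C: 48 × 1.5 = 72 beats = 18 bars.
D: 16 × 1.5 = 24 beats = 6 bars.
Total: 28 + 22 + 18 + 6 = 74 bars.

74 bars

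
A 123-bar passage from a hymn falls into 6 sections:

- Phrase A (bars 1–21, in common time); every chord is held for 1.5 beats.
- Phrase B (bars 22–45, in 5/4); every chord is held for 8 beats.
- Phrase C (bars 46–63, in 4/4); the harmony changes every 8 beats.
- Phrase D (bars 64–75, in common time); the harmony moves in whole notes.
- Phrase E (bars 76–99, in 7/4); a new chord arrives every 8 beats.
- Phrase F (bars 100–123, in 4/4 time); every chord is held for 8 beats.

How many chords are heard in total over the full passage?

A: 21 bars × 4 beats = 84 beats; 1.5 beats/chord → 56 chords.
B: 24 bars × 5 beats = 120 beats; 8 beats/chord → 15 chords.
C: 18 bars × 4 beats = 72 beats; 8 beats/chord → 9 chords.
D: 12 bars × 4 beats = 48 beats; 4 beats/chord → 12 chords.
E: 24 bars × 7 beats = 168 beats; 8 beats/chord → 21 chords.
F: 24 bars × 4 beats = 96 beats; 8 beats/chord → 12 chords.
Total: 56 + 15 + 9 + 12 + 21 + 12 = 125.

125 chords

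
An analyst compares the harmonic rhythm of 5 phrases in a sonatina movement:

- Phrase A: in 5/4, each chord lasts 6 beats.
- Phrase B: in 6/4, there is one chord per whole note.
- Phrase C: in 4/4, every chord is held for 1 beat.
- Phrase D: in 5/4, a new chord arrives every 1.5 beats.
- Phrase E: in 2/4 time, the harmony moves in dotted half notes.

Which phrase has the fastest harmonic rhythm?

Phrase C

A: 5/6 = 5/6 chords/bar.
B: 6/4 = 1.5 chords/bar.
C: 4/1 = 4 chords/bar.
D: 5/1.5 = 10/3 chords/bar.
E: 2/3 = 2/3 chords/bar.
Fastest is C at 4 chords/bar.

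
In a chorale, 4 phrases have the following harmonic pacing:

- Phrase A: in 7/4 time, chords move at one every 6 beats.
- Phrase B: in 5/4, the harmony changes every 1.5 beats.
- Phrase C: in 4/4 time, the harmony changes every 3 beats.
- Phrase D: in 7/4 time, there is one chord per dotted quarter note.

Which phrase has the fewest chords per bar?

Phrase A

A: 7/6 = 7/6 chords/bar.
B: 5/1.5 = 10/3 chords/bar.
C: 4/3 = 4/3 chords/bar.
D: 7/1.5 = 14/3 chords/bar.
Slowest is A at 7/6 chords/bar.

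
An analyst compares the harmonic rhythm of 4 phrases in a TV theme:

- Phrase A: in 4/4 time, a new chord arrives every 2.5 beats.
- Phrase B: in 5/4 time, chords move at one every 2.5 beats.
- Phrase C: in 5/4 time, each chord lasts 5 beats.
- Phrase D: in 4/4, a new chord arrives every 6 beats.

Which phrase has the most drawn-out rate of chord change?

A: 4/2.5 = 1.6 chords/bar.
B: 5/2.5 = 2 chords/bar.
C: 5/5 = 1 chord/bar.
D: 4/6 = 2/3 chords/bar.
Slowest is D at 2/3 chords/bar.

Phrase D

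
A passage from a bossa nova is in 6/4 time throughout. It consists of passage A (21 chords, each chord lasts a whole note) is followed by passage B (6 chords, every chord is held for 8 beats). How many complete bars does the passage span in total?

22 bars

A: 21 × 4 = 84 beats = 14 bars.
B: 6 × 8 = 48 beats = 8 bars.
Total: 14 + 8 = 22 bars.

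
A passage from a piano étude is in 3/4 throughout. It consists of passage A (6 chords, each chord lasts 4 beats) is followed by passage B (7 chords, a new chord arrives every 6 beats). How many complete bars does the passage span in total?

A: 6 × 4 = 24 beats = 8 bars.
B: 7 × 6 = 42 beats = 14 bars.
Total: 8 + 14 = 22 bars.

22 bars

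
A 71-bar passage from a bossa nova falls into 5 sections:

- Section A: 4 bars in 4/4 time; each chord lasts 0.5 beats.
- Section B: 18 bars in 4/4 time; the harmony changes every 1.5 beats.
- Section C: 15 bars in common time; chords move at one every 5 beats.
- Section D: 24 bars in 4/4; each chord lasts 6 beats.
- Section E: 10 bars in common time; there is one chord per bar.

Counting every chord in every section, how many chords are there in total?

A: 4 bars × 4 beats = 16 beats; 0.5 beats/chord → 32 chords.
B: 18 bars × 4 beats = 72 beats; 1.5 beats/chord → 48 chords.
C: 15 bars × 4 beats = 60 beats; 5 beats/chord → 12 chords.
D: 24 bars × 4 beats = 96 beats; 6 beats/chord → 16 chords.
E: 10 bars × 4 beats = 40 beats; 4 beats/chord → 10 chords.
Total: 32 + 48 + 12 + 16 + 10 = 118.

118 chords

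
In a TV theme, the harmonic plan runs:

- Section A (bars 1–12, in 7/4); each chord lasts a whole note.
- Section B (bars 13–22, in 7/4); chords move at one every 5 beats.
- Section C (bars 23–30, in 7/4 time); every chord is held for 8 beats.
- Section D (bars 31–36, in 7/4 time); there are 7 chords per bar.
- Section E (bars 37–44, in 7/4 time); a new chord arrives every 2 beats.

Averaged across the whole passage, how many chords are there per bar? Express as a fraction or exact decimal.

A: 12 bars of 7 beats is 84 beats; at 4 beats each that's 21 chords.
B: 10 bars of 7 beats is 70 beats; at 5 beats each that's 14 chords.
C: 8 bars of 7 beats is 56 beats; at 8 beats each that's 7 chords.
D: 6 bars of 7 beats is 42 beats; at 1 beat each that's 42 chords.
E: 8 bars of 7 beats is 56 beats; at 2 beats each that's 28 chords.
Overall: 112 chords over 44 bars → 112/44 = 28/11 chords per bar.

28/11 chords per bar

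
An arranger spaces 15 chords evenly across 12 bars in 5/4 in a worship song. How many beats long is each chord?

12 bars × 5 beats/bar = 60 beats total.
60 beats ÷ 15 chords = 4 beats per chord.
(That is a whole note.)

4 beats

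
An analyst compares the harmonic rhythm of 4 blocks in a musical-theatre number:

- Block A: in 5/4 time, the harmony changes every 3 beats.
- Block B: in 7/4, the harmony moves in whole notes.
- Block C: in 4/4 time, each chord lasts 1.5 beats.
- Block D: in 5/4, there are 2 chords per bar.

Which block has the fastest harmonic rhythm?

A: 5 beats/bar ÷ 3 beats/chord = 5/3 chords/bar.
B: 7 beats/bar ÷ 4 beats/chord = 1.75 chords/bar.
C: 4 beats/bar ÷ 1.5 beats/chord = 8/3 chords/bar.
D: 5 beats/bar ÷ 2.5 beats/chord = 2 chords/bar.
Fastest is C at 8/3 chords/bar.

Block C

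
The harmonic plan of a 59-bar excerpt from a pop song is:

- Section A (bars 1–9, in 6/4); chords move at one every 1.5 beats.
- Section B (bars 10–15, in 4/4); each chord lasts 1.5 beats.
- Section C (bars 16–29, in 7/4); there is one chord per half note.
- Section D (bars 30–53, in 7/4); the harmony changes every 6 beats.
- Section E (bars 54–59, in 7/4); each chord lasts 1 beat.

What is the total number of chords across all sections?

A: 9·6 = 54 beats, 54/1.5 = 36 chords.
B: 6·4 = 24 beats, 24/1.5 = 16 chords.
C: 14·7 = 98 beats, 98/2 = 49 chords.
D: 24·7 = 168 beats, 168/6 = 28 chords.
E: 6·7 = 42 beats, 42/1 = 42 chords.
Total: 36 + 16 + 49 + 28 + 42 = 171.

171 chords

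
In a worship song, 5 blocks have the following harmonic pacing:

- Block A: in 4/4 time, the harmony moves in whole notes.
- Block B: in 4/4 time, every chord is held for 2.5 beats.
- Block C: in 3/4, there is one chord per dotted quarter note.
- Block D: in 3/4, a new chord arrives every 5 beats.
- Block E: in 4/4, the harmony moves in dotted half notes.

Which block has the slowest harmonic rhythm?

Block D

A: 4/4 = 1 chord/bar.
B: 4/2.5 = 1.6 chords/bar.
C: 3/1.5 = 2 chords/bar.
D: 3/5 = 0.6 chords/bar.
E: 4/3 = 4/3 chords/bar.
Slowest is D at 0.6 chords/bar.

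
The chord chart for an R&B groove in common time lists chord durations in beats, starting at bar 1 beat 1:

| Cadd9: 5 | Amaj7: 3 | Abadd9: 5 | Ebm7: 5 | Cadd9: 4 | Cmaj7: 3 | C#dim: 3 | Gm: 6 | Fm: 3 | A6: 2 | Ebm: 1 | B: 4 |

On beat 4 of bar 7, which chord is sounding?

C#dim

Beat 4 of bar 7 is beat (7−1)×4 + 4 = 28 overall.
Running totals: Cadd9 ends at 5, Amaj7 ends at 8, Abadd9 ends at 13, Ebm7 ends at 18, Cadd9 ends at 22, Cmaj7 ends at 25, C#dim ends at 28.
Beat 28 falls within C#dim.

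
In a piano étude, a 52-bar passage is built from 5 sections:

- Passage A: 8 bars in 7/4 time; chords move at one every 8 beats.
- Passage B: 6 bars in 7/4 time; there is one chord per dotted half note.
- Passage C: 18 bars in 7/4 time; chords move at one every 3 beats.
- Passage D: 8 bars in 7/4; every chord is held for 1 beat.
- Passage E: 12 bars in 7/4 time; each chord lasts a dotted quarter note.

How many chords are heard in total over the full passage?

175 chords

A: 8·7 = 56 beats, 56/8 = 7 chords.
B: 6·7 = 42 beats, 42/3 = 14 chords.
C: 18·7 = 126 beats, 126/3 = 42 chords.
D: 8·7 = 56 beats, 56/1 = 56 chords.
E: 12·7 = 84 beats, 84/1.5 = 56 chords.
Total: 7 + 14 + 42 + 56 + 56 = 175.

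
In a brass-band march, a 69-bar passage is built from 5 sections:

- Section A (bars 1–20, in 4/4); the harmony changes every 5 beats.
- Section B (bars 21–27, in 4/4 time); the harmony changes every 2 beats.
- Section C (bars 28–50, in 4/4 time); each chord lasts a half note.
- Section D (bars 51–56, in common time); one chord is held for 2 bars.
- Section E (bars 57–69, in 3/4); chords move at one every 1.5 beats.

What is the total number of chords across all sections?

105 chords

A has 80 beats and chords last 5 each, so 16 chords.
B has 28 beats and chords last 2 each, so 14 chords.
C has 92 beats and chords last 2 each, so 46 chords.
D has 24 beats and chords last 8 each, so 3 chords.
E has 39 beats and chords last 1.5 each, so 26 chords.
Total: 16 + 14 + 46 + 3 + 26 = 105.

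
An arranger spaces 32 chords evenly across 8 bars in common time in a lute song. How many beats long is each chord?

8 bars × 4 beats/bar = 32 beats total.
32 beats ÷ 32 chords = 1 beats per chord.
(That is a quarter note.)

1 beat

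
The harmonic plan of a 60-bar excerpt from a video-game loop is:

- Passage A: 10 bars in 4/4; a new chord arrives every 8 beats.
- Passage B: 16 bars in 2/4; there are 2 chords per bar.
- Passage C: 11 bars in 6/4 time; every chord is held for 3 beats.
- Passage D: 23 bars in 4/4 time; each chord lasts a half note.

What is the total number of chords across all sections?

A: 10 bars × 4 beats = 40 beats; 8 beats/chord → 5 chords.
B: 16 bars × 2 beats = 32 beats; 1 beat/chord → 32 chords.
C: 11 bars × 6 beats = 66 beats; 3 beats/chord → 22 chords.
D: 23 bars × 4 beats = 92 beats; 2 beats/chord → 46 chords.
Total: 5 + 32 + 22 + 46 = 105.

105 chords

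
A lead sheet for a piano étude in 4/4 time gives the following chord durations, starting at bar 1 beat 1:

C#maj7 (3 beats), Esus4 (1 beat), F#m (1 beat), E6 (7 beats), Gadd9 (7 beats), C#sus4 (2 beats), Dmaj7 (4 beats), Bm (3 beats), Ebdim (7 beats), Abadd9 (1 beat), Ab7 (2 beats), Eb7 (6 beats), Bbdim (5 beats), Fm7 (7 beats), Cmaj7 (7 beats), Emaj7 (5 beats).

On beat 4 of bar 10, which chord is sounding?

Beat 4 of bar 10 is beat (10−1)×4 + 4 = 40 overall.
Running totals: C#maj7 ends at 3, Esus4 ends at 4, F#m ends at 5, E6 ends at 12, Gadd9 ends at 19, C#sus4 ends at 21, Dmaj7 ends at 25, Bm ends at 28, Ebdim ends at 35, Abadd9 ends at 36, Ab7 ends at 38, Eb7 ends at 44.
Beat 40 falls within Eb7.

Eb7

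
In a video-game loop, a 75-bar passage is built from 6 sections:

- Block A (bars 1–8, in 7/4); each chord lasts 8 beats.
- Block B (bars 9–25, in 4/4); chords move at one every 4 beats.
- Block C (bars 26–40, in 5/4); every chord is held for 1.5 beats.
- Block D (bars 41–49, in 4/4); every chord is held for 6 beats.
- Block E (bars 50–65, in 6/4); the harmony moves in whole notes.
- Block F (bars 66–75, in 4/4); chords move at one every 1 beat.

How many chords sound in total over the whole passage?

A has 56 beats and chords last 8 each, so 7 chords.
B has 68 beats and chords last 4 each, so 17 chords.
C has 75 beats and chords last 1.5 each, so 50 chords.
D has 36 beats and chords last 6 each, so 6 chords.
E has 96 beats and chords last 4 each, so 24 chords.
F has 40 beats and chords last 1 each, so 40 chords.
Total: 7 + 17 + 50 + 6 + 24 + 40 = 144.

144 chords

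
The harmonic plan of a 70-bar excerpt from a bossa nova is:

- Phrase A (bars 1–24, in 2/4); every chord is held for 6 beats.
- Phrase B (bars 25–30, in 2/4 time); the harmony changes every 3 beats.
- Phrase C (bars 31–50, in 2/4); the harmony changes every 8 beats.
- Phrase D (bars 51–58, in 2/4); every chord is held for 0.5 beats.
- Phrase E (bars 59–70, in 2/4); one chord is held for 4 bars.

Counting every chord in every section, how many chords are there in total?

52 chords

A has 48 beats and chords last 6 each, so 8 chords.
B has 12 beats and chords last 3 each, so 4 chords.
C has 40 beats and chords last 8 each, so 5 chords.
D has 16 beats and chords last 0.5 each, so 32 chords.
E has 24 beats and chords last 8 each, so 3 chords.
Total: 8 + 4 + 5 + 32 + 3 = 52.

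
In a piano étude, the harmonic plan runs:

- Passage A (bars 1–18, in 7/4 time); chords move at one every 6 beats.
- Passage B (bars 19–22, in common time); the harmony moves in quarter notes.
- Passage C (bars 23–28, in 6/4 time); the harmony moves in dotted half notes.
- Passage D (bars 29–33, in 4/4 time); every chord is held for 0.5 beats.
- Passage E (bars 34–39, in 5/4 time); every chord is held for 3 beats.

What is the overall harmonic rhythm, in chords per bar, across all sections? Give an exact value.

A: 18 bars of 7 beats is 126 beats; at 6 beats each that's 21 chords.
B: 4 bars of 4 beats is 16 beats; at 1 beat each that's 16 chords.
C: 6 bars of 6 beats is 36 beats; at 3 beats each that's 12 chords.
D: 5 bars of 4 beats is 20 beats; at 0.5 beats each that's 40 chords.
E: 6 bars of 5 beats is 30 beats; at 3 beats each that's 10 chords.
Overall: 99 chords over 39 bars → 99/39 = 33/13 chords per bar.

33/13 chords per bar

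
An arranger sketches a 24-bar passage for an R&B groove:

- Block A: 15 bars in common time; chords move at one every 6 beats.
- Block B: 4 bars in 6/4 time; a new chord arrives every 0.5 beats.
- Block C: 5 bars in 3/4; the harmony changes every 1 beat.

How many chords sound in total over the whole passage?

A: 15·4 = 60 beats, 60/6 = 10 chords.
B: 4·6 = 24 beats, 24/0.5 = 48 chords.
C: 5·3 = 15 beats, 15/1 = 15 chords.
Total: 10 + 48 + 15 = 73.

73 chords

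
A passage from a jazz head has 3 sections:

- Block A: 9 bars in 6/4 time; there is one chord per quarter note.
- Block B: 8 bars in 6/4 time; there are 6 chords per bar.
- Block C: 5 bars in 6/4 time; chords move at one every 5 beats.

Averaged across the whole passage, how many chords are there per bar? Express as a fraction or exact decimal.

54/11 chords per bar

A: 9 × 6 = 54 beats ÷ 1 = 54 chords.
B: 8 × 6 = 48 beats ÷ 1 = 48 chords.
C: 5 × 6 = 30 beats ÷ 5 = 6 chords.
Overall: 108 chords over 22 bars → 108/22 = 54/11 chords per bar.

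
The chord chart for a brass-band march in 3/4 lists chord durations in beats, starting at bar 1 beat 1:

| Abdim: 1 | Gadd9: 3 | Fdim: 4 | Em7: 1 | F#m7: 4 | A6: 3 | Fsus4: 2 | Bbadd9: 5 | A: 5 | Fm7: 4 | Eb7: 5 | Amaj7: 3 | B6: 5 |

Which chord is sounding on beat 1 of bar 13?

Beat 1 of bar 13 is beat (13−1)×3 + 1 = 37 overall.
Running totals: Abdim ends at 1, Gadd9 ends at 4, Fdim ends at 8, Em7 ends at 9, F#m7 ends at 13, A6 ends at 16, Fsus4 ends at 18, Bbadd9 ends at 23, A ends at 28, Fm7 ends at 32, Eb7 ends at 37.
Beat 37 falls within Eb7.

Eb7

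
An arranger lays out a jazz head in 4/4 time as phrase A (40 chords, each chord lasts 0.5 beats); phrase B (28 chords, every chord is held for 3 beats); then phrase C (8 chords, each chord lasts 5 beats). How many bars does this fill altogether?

A: 40 × 0.5 = 20 beats = 5 bars.
B: 28 × 3 = 84 beats = 21 bars.
C: 8 × 5 = 40 beats = 10 bars.
Total: 5 + 21 + 10 = 36 bars.

36 bars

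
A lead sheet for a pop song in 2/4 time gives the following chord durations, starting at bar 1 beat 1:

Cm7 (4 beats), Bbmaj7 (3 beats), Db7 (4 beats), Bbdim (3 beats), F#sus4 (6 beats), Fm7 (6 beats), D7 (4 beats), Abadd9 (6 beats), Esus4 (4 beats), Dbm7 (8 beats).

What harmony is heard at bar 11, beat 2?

Beat 2 of bar 11 is beat (11−1)×2 + 2 = 22 overall.
Running totals: Cm7 ends at 4, Bbmaj7 ends at 7, Db7 ends at 11, Bbdim ends at 14, F#sus4 ends at 20, Fm7 ends at 26.
Beat 22 falls within Fm7.

Fm7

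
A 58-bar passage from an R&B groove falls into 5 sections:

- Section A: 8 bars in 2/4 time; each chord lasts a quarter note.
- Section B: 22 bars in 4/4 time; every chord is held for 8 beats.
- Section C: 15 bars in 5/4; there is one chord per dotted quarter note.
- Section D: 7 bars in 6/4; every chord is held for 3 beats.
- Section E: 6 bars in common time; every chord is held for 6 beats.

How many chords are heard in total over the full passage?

A: 8·2 = 16 beats, 16/1 = 16 chords.
B: 22·4 = 88 beats, 88/8 = 11 chords.
C: 15·5 = 75 beats, 75/1.5 = 50 chords.
D: 7·6 = 42 beats, 42/3 = 14 chords.
E: 6·4 = 24 beats, 24/6 = 4 chords.
Total: 16 + 11 + 50 + 14 + 4 = 95.

95 chords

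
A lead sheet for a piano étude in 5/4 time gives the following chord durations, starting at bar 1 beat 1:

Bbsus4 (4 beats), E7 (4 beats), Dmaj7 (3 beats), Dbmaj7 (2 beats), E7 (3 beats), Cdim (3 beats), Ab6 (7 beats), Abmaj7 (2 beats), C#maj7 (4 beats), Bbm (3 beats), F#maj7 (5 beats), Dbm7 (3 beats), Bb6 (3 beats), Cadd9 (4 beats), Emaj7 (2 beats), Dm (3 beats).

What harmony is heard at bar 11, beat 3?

Beat 3 of bar 11 is beat (11−1)×5 + 3 = 53 overall.
Running totals: Bbsus4 ends at 4, E7 ends at 8, Dmaj7 ends at 11, Dbmaj7 ends at 13, E7 ends at 16, Cdim ends at 19, Ab6 ends at 26, Abmaj7 ends at 28, C#maj7 ends at 32, Bbm ends at 35, F#maj7 ends at 40, Dbm7 ends at 43, Bb6 ends at 46, Cadd9 ends at 50, Emaj7 ends at 52, Dm ends at 55.
Beat 53 falls within Dm.

Dm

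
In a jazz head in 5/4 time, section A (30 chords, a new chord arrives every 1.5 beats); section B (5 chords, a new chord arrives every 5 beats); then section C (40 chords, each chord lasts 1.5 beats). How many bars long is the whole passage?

A: 30 × 1.5 = 45 beats = 9 bars.
B: 5 × 5 = 25 beats = 5 bars.
C: 40 × 1.5 = 60 beats = 12 bars.
Total: 9 + 5 + 12 = 26 bars.

26 bars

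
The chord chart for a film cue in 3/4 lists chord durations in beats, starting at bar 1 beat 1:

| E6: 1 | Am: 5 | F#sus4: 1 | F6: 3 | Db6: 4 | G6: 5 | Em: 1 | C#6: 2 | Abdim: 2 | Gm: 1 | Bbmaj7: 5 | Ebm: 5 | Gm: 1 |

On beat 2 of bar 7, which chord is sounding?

Beat 2 of bar 7 is beat (7−1)×3 + 2 = 20 overall.
Running totals: E6 ends at 1, Am ends at 6, F#sus4 ends at 7, F6 ends at 10, Db6 ends at 14, G6 ends at 19, Em ends at 20.
Beat 20 falls within Em.

Em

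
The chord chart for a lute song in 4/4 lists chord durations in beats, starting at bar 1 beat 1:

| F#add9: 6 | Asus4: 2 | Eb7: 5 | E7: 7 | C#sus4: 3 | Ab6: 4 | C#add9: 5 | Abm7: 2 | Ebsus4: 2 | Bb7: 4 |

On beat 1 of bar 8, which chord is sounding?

C#add9

Beat 1 of bar 8 is beat (8−1)×4 + 1 = 29 overall.
Running totals: F#add9 ends at 6, Asus4 ends at 8, Eb7 ends at 13, E7 ends at 20, C#sus4 ends at 23, Ab6 ends at 27, C#add9 ends at 32.
Beat 29 falls within C#add9.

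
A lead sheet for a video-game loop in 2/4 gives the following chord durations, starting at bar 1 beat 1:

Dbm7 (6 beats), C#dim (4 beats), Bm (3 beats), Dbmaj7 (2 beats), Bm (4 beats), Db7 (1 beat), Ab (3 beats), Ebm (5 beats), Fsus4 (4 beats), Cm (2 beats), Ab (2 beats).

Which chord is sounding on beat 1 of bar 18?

Beat 1 of bar 18 is beat (18−1)×2 + 1 = 35 overall.
Running totals: Dbm7 ends at 6, C#dim ends at 10, Bm ends at 13, Dbmaj7 ends at 15, Bm ends at 19, Db7 ends at 20, Ab ends at 23, Ebm ends at 28, Fsus4 ends at 32, Cm ends at 34, Ab ends at 36.
Beat 35 falls within Ab.

Ab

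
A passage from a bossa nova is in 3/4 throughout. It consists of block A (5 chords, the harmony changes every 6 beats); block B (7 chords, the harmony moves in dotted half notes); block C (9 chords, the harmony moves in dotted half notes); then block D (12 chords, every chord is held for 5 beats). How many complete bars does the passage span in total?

46 bars

A: 5 × 6 = 30 beats = 10 bars.
B: 7 × 3 = 21 beats = 7 bars.
C: 9 × 3 = 27 beats = 9 bars.
D: 12 × 5 = 60 beats = 20 bars.
Total: 10 + 7 + 9 + 20 = 46 bars.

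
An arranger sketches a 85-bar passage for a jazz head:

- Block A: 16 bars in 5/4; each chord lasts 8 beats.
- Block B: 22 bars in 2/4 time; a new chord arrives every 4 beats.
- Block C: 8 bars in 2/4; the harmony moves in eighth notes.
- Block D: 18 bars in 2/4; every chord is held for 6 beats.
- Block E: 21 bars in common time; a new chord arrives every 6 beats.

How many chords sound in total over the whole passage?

A: 16 bars × 5 beats = 80 beats; 8 beats/chord → 10 chords.
B: 22 bars × 2 beats = 44 beats; 4 beats/chord → 11 chords.
C: 8 bars × 2 beats = 16 beats; 0.5 beats/chord → 32 chords.
D: 18 bars × 2 beats = 36 beats; 6 beats/chord → 6 chords.
E: 21 bars × 4 beats = 84 beats; 6 beats/chord → 14 chords.
Total: 10 + 11 + 32 + 6 + 14 = 73.

73 chords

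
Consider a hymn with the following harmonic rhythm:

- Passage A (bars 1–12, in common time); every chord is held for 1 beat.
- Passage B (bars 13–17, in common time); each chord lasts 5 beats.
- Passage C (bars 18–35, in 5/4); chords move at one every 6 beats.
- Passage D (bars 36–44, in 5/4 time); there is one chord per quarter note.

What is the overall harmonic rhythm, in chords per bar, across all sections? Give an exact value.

28/11 chords per bar

A: 12 bars of 4 beats is 48 beats; at 1 beat each that's 48 chords.
B: 5 bars of 4 beats is 20 beats; at 5 beats each that's 4 chords.
C: 18 bars of 5 beats is 90 beats; at 6 beats each that's 15 chords.
D: 9 bars of 5 beats is 45 beats; at 1 beat each that's 45 chords.
Overall: 112 chords over 44 bars → 112/44 = 28/11 chords per bar.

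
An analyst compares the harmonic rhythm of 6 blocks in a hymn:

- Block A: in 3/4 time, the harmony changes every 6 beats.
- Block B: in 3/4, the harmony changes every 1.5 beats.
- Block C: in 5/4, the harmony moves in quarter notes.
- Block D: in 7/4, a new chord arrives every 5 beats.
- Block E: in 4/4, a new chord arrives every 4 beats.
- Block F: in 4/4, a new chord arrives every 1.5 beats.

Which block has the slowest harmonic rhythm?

A: 3/6 = 0.5 chords/bar.
B: 3/1.5 = 2 chords/bar.
C: 5/1 = 5 chords/bar.
D: 7/5 = 1.4 chords/bar.
E: 4/4 = 1 chord/bar.
F: 4/1.5 = 8/3 chords/bar.
Slowest is A at 0.5 chords/bar.

Block A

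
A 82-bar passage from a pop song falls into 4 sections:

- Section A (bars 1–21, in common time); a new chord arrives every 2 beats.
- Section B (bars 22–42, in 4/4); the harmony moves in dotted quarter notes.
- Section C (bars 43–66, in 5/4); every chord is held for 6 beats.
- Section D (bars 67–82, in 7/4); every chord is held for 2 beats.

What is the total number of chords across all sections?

A has 84 beats and chords last 2 each, so 42 chords.
B has 84 beats and chords last 1.5 each, so 56 chords.
C has 120 beats and chords last 6 each, so 20 chords.
D has 112 beats and chords last 2 each, so 56 chords.
Total: 42 + 56 + 20 + 56 = 174.

174 chords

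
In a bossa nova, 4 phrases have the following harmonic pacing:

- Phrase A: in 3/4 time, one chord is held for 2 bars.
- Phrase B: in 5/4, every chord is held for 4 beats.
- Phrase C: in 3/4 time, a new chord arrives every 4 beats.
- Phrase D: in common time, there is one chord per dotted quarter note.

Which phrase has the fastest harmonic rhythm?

Phrase D

A: 3 beats/bar ÷ 6 beats/chord = 0.5 chords/bar.
B: 5 beats/bar ÷ 4 beats/chord = 1.25 chords/bar.
C: 3 beats/bar ÷ 4 beats/chord = 0.75 chords/bar.
D: 4 beats/bar ÷ 1.5 beats/chord = 8/3 chords/bar.
Fastest is D at 8/3 chords/bar.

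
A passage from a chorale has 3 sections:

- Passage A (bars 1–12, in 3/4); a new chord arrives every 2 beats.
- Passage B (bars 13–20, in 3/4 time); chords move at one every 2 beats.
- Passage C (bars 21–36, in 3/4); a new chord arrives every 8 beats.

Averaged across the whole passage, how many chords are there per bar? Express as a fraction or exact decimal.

A: 12 × 3 = 36 beats ÷ 2 = 18 chords.
B: 8 × 3 = 24 beats ÷ 2 = 12 chords.
C: 16 × 3 = 48 beats ÷ 8 = 6 chords.
Overall: 36 chords over 36 bars → 36/36 = 1 chords per bar.

1 chords per bar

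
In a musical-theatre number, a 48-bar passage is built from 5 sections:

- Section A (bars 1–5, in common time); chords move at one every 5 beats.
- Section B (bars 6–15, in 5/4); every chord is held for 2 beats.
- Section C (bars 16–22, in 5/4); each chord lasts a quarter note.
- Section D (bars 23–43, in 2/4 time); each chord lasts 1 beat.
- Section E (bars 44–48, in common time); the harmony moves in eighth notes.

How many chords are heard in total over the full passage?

A: 5 bars × 4 beats = 20 beats; 5 beats/chord → 4 chords.
B: 10 bars × 5 beats = 50 beats; 2 beats/chord → 25 chords.
C: 7 bars × 5 beats = 35 beats; 1 beat/chord → 35 chords.
D: 21 bars × 2 beats = 42 beats; 1 beat/chord → 42 chords.
E: 5 bars × 4 beats = 20 beats; 0.5 beats/chord → 40 chords.
Total: 4 + 25 + 35 + 42 + 40 = 146.

146 chords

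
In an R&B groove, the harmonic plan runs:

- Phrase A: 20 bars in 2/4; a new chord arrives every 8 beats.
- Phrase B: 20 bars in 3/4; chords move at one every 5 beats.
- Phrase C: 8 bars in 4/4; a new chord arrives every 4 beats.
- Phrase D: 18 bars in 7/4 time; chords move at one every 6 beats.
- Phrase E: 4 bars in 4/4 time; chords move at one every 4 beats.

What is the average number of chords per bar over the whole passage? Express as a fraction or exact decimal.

A: 20 bars of 2 beats is 40 beats; at 8 beats each that's 5 chords.
B: 20 bars of 3 beats is 60 beats; at 5 beats each that's 12 chords.
C: 8 bars of 4 beats is 32 beats; at 4 beats each that's 8 chords.
D: 18 bars of 7 beats is 126 beats; at 6 beats each that's 21 chords.
E: 4 bars of 4 beats is 16 beats; at 4 beats each that's 4 chords.
Overall: 50 chords over 70 bars → 50/70 = 5/7 chords per bar.

5/7 chords per bar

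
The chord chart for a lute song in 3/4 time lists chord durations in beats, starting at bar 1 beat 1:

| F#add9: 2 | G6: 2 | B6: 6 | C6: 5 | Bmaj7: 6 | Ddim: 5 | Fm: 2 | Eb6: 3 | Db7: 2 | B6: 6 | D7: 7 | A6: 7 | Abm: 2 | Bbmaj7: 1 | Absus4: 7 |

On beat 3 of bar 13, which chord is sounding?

Beat 3 of bar 13 is beat (13−1)×3 + 3 = 39 overall.
Running totals: F#add9 ends at 2, G6 ends at 4, B6 ends at 10, C6 ends at 15, Bmaj7 ends at 21, Ddim ends at 26, Fm ends at 28, Eb6 ends at 31, Db7 ends at 33, B6 ends at 39.
Beat 39 falls within B6.

B6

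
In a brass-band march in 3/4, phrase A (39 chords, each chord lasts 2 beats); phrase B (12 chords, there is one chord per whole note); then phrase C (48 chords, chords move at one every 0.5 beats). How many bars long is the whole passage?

A: 39 × 2 = 78 beats = 26 bars.
B: 12 × 4 = 48 beats = 16 bars.
C: 48 × 0.5 = 24 beats = 8 bars.
Total: 26 + 16 + 8 = 50 bars.

50 bars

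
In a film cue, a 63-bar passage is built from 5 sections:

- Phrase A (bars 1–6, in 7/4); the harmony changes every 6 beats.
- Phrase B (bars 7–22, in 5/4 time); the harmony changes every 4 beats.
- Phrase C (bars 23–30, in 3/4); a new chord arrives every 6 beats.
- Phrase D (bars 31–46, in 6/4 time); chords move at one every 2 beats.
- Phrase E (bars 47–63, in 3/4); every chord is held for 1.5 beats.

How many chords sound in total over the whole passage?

113 chords

A: 6 bars × 7 beats = 42 beats; 6 beats/chord → 7 chords.
B: 16 bars × 5 beats = 80 beats; 4 beats/chord → 20 chords.
C: 8 bars × 3 beats = 24 beats; 6 beats/chord → 4 chords.
D: 16 bars × 6 beats = 96 beats; 2 beats/chord → 48 chords.
E: 17 bars × 3 beats = 51 beats; 1.5 beats/chord → 34 chords.
Total: 7 + 20 + 4 + 48 + 34 = 113.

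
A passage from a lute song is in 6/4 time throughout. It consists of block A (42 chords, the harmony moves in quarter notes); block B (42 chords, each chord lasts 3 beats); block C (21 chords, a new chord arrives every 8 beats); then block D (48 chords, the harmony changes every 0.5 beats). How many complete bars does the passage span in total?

A: 42 × 1 = 42 beats = 7 bars.
B: 42 × 3 = 126 beats = 21 bars.
C: 21 × 8 = 168 beats = 28 bars.
D: 48 × 0.5 = 24 beats = 4 bars.
Total: 7 + 21 + 28 + 4 = 60 bars.

60 bars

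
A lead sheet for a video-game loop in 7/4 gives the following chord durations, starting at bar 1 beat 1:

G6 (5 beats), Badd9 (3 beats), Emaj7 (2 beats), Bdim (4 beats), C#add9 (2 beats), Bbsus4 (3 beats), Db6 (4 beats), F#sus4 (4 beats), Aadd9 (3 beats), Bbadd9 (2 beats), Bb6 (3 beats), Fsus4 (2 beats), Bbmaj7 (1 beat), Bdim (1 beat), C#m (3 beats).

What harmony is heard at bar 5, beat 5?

Beat 5 of bar 5 is beat (5−1)×7 + 5 = 33 overall.
Running totals: G6 ends at 5, Badd9 ends at 8, Emaj7 ends at 10, Bdim ends at 14, C#add9 ends at 16, Bbsus4 ends at 19, Db6 ends at 23, F#sus4 ends at 27, Aadd9 ends at 30, Bbadd9 ends at 32, Bb6 ends at 35.
Beat 33 falls within Bb6.

Bb6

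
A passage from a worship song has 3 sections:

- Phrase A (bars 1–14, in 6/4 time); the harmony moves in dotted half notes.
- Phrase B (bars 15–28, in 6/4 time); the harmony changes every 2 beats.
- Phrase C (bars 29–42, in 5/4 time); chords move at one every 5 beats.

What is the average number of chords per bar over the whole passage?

2 chords per bar

A: 14 bars of 6 beats is 84 beats; at 3 beats each that's 28 chords.
B: 14 bars of 6 beats is 84 beats; at 2 beats each that's 42 chords.
C: 14 bars of 5 beats is 70 beats; at 5 beats each that's 14 chords.
Overall: 84 chords over 42 bars → 84/42 = 2 chords per bar.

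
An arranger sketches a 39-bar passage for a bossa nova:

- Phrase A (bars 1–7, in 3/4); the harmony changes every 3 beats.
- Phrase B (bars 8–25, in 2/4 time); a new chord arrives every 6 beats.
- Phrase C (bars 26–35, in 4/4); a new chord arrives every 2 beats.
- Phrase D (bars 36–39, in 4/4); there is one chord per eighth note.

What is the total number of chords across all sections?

65 chords

A: 7 bars × 3 beats = 21 beats; 3 beats/chord → 7 chords.
B: 18 bars × 2 beats = 36 beats; 6 beats/chord → 6 chords.
C: 10 bars × 4 beats = 40 beats; 2 beats/chord → 20 chords.
D: 4 bars × 4 beats = 16 beats; 0.5 beats/chord → 32 chords.
Total: 7 + 6 + 20 + 32 = 65.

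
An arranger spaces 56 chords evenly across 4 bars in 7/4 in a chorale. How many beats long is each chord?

0.5 beats

4 bars × 7 beats/bar = 28 beats total.
28 beats ÷ 56 chords = 0.5 beats per chord.
(That is an eighth note.)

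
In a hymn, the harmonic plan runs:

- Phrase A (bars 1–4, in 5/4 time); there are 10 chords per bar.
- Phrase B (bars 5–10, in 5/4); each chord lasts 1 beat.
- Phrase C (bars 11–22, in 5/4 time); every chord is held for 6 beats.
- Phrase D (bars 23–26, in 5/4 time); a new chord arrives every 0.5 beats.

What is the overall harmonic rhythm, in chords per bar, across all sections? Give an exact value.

A: 4 × 5 = 20 beats ÷ 0.5 = 40 chords.
B: 6 × 5 = 30 beats ÷ 1 = 30 chords.
C: 12 × 5 = 60 beats ÷ 6 = 10 chords.
D: 4 × 5 = 20 beats ÷ 0.5 = 40 chords.
Overall: 120 chords over 26 bars → 120/26 = 60/13 chords per bar.

60/13 chords per bar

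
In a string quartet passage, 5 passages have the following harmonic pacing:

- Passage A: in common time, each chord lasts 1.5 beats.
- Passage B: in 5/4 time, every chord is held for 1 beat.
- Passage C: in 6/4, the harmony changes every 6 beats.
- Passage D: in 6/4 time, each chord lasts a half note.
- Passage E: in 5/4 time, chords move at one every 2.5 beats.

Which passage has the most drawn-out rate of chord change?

Passage C

A: 4 beats/bar ÷ 1.5 beats/chord = 8/3 chords/bar.
B: 5 beats/bar ÷ 1 beat/chord = 5 chords/bar.
C: 6 beats/bar ÷ 6 beats/chord = 1 chord/bar.
D: 6 beats/bar ÷ 2 beats/chord = 3 chords/bar.
E: 5 beats/bar ÷ 2.5 beats/chord = 2 chords/bar.
Slowest is C at 1 chords/bar.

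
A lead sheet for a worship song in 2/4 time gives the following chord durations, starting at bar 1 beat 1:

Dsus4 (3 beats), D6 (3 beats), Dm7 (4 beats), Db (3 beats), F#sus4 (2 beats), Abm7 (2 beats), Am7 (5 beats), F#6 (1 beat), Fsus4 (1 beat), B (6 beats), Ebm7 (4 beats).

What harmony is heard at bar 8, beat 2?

Beat 2 of bar 8 is beat (8−1)×2 + 2 = 16 overall.
Running totals: Dsus4 ends at 3, D6 ends at 6, Dm7 ends at 10, Db ends at 13, F#sus4 ends at 15, Abm7 ends at 17.
Beat 16 falls within Abm7.

Abm7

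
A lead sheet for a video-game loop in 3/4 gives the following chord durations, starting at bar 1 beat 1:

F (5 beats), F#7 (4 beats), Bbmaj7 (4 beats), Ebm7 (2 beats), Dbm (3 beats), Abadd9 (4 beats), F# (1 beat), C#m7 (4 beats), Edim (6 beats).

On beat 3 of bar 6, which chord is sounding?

Dbm

Beat 3 of bar 6 is beat (6−1)×3 + 3 = 18 overall.
Running totals: F ends at 5, F#7 ends at 9, Bbmaj7 ends at 13, Ebm7 ends at 15, Dbm ends at 18.
Beat 18 falls within Dbm.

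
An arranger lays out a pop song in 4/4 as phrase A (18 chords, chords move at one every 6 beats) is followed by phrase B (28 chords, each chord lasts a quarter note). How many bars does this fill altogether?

A: 18 × 6 = 108 beats = 27 bars.
B: 28 × 1 = 28 beats = 7 bars.
Total: 27 + 7 = 34 bars.

34 bars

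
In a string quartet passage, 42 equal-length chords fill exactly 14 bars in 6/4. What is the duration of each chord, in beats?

14 bars × 6 beats/bar = 84 beats total.
84 beats ÷ 42 chords = 2 beats per chord.
(That is a half note.)

2 beats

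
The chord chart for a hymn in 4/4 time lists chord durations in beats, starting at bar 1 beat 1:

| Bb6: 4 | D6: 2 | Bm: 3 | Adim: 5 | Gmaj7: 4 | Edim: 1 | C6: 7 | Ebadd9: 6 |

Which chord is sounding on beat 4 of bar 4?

Gmaj7

Beat 4 of bar 4 is beat (4−1)×4 + 4 = 16 overall.
Running totals: Bb6 ends at 4, D6 ends at 6, Bm ends at 9, Adim ends at 14, Gmaj7 ends at 18.
Beat 16 falls within Gmaj7.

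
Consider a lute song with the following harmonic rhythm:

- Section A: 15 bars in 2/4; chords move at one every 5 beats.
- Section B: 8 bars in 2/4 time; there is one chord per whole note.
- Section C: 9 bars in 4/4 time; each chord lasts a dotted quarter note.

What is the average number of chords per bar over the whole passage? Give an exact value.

A: 15 bars of 2 beats is 30 beats; at 5 beats each that's 6 chords.
B: 8 bars of 2 beats is 16 beats; at 4 beats each that's 4 chords.
C: 9 bars of 4 beats is 36 beats; at 1.5 beats each that's 24 chords.
Overall: 34 chords over 32 bars → 34/32 = 17/16 chords per bar.

17/16 chords per bar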